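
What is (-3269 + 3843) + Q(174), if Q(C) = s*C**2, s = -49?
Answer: -1482950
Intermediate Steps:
Q(C) = -49*C**2
(-3269 + 3843) + Q(174) = (-3269 + 3843) - 49*174**2 = 574 - 49*30276 = 574 - 1483524 = -1482950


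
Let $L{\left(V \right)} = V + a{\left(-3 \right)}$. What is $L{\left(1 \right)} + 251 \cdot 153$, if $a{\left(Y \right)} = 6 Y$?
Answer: $38386$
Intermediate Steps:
$L{\left(V \right)} = -18 + V$ ($L{\left(V \right)} = V + 6 \left(-3\right) = V - 18 = -18 + V$)
$L{\left(1 \right)} + 251 \cdot 153 = \left(-18 + 1\right) + 251 \cdot 153 = -17 + 38403 = 38386$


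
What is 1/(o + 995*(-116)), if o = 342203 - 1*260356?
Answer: -1/33573 ≈ -2.9786e-5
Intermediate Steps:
o = 81847 (o = 342203 - 260356 = 81847)
1/(o + 995*(-116)) = 1/(81847 + 995*(-116)) = 1/(81847 - 115420) = 1/(-33573) = -1/33573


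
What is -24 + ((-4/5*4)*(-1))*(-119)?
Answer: -2024/5 ≈ -404.80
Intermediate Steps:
-24 + ((-4/5*4)*(-1))*(-119) = -24 + ((-4*1/5*4)*(-1))*(-119) = -24 + (-4/5*4*(-1))*(-119) = -24 - 16/5*(-1)*(-119) = -24 + (16/5)*(-119) = -24 - 1904/5 = -2024/5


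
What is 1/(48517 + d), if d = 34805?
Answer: 1/83322 ≈ 1.2002e-5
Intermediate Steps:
1/(48517 + d) = 1/(48517 + 34805) = 1/83322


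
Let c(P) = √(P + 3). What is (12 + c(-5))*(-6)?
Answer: -72 - 6*I*√2 ≈ -72.0 - 8.4853*I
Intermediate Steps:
c(P) = √(3 + P)
(12 + c(-5))*(-6) = (12 + √(3 - 5))*(-6) = (12 + √(-2))*(-6) = (12 + I*√2)*(-6) = -72 - 6*I*√2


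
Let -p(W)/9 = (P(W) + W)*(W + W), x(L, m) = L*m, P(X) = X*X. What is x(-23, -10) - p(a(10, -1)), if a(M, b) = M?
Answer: 20030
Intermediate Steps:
P(X) = X²
p(W) = -18*W*(W + W²) (p(W) = -9*(W² + W)*(W + W) = -9*(W + W²)*2*W = -18*W*(W + W²))
x(-23, -10) - p(a(10, -1)) = -23*(-10) - (-18)*10²*(1 + 10) = 230 - (-18)*100*11 = 230 - 1*(-19800) = 230 + 19800 = 20030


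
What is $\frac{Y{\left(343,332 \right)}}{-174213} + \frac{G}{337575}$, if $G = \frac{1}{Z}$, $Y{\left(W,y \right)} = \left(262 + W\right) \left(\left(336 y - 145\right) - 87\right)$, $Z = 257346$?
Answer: $- \frac{650090413025110643}{1681611809664150} \approx -386.59$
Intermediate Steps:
$Y{\left(W,y \right)} = \left(-232 + 336 y\right) \left(262 + W\right)$ ($Y{\left(W,y \right)} = \left(262 + W\right) \left(\left(-145 + 336 y\right) - 87\right) = \left(262 + W\right) \left(-232 + 336 y\right) = \left(-232 + 336 y\right) \left(262 + W\right)$)
$G = \frac{1}{257346} \approx 3.8858 \cdot 10^{-6}$
$\frac{Y{\left(343,332 \right)}}{-174213} + \frac{G}{337575} = \frac{-60784 - 79576 + 88032 \cdot 332 + 336 \cdot 343 \cdot 332}{-174213} + \frac{1}{257346 \cdot 337575} = \left(-60784 - 79576 + 29226624 + 38262336\right) \left(- \frac{1}{174213}\right) + \frac{1}{257346} \cdot \frac{1}{337575} = 67348600 \left(- \frac{1}{174213}\right) + \frac{1}{86873575950} = - \frac{67348600}{174213} + \frac{1}{86873575950} = - \frac{650090413025110643}{1681611809664150}$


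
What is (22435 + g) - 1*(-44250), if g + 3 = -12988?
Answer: 53694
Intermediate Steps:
g = -12991 (g = -3 - 12988 = -12991)
(22435 + g) - 1*(-44250) = (22435 - 12991) - 1*(-44250) = 9444 + 44250 = 53694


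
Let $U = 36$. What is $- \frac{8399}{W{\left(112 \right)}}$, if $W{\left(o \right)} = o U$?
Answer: $- \frac{8399}{4032} \approx -2.0831$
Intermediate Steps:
$W{\left(o \right)} = 36 o$ ($W{\left(o \right)} = o 36 = 36 o$)
$- \frac{8399}{W{\left(112 \right)}} = - \frac{8399}{36 \cdot 112} = - \frac{8399}{4032}$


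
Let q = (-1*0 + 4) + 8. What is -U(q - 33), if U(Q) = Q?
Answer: 21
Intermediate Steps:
q = 12 (q = (0 + 4) + 8 = 4 + 8 = 12)
-U(q - 33) = -(12 - 33) = -1*(-21) = 21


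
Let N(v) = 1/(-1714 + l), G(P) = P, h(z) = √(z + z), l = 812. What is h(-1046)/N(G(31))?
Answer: -1804*I*√523 ≈ -41256.0*I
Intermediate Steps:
h(z) = √2*√z (h(z) = √(2*z) = √2*√z)
N(v) = -1/902 (N(v) = 1/(-1714 + 812) = 1/(-902) = -1/902)
h(-1046)/N(G(31)) = (√2*√(-1046))/(-1/902) = (√2*(I*√1046))*(-902) = (2*I*√523)*(-902) = -1804*I*√523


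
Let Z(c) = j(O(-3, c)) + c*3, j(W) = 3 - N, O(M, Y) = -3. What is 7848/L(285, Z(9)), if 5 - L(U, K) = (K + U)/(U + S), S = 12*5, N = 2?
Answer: 676890/353 ≈ 1917.5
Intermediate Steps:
j(W) = 1 (j(W) = 3 - 1*2 = 3 - 2 = 1)
Z(c) = 1 + 3*c (Z(c) = 1 + c*3 = 1 + 3*c)
S = 60
L(U, K) = 5 - (K + U)/(60 + U) (L(U, K) = 5 - (K + U)/(U + 60) = 5 - (K + U)/(60 + U))
7848/L(285, Z(9)) = 7848/(((300 - (1 + 3*9) + 4*285)/(60 + 285))) = 7848/(((300 - (1 + 27) + 1140)/345)) = 7848/(((300 - 1*28 + 1140)/345)) = 7848/(((300 - 28 + 1140)/345)) = 7848/(((1/345)*1412)) = 7848/(1412/345) = 7848*(345/1412) = 676890/353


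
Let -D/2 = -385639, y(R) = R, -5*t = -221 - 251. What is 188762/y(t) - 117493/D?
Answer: 181971108121/91010804 ≈ 1999.4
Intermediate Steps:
t = 472/5 (t = -(-221 - 251)/5 = -1/5*(-472) = 472/5 ≈ 94.400)
D = 771278 (D = -2*(-385639) = 771278)
188762/y(t) - 117493/D = 188762/(472/5) - 117493/771278 = 188762*(5/472) - 117493*1/771278 = 471905/236 - 117493/771278 = 181971108121/91010804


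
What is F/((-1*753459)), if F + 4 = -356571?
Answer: 356575/753459 ≈ 0.47325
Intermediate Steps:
F = -356575 (F = -4 - 356571 = -356575)
F/((-1*753459)) = -356575/((-1*753459)) = -356575/(-753459) = -356575*(-1/753459) = 356575/753459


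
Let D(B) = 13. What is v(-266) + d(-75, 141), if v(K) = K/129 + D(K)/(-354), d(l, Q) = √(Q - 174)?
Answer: -10649/5074 + I*√33 ≈ -2.0987 + 5.7446*I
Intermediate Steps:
d(l, Q) = √(-174 + Q)
v(K) = -13/354 + K/129 (v(K) = K/129 + 13/(-354) = K*(1/129) + 13*(-1/354) = K/129 - 13/354 = -13/354 + K/129)
v(-266) + d(-75, 141) = (-13/354 + (1/129)*(-266)) + √(-174 + 141) = (-13/354 - 266/129) + √(-33) = -10649/5074 + I*√33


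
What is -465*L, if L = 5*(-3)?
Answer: 6975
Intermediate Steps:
L = -15
-465*L = -465*(-15) = -1*(-6975) = 6975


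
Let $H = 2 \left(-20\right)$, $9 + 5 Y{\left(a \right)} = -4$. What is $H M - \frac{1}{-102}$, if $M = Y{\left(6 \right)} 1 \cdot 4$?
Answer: $\frac{42433}{102} \approx 416.01$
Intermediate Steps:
$Y{\left(a \right)} = - \frac{13}{5}$ ($Y{\left(a \right)} = - \frac{9}{5} + \frac{1}{5} \left(-4\right) = - \frac{9}{5} - \frac{4}{5} = - \frac{13}{5}$)
$H = -40$
$M = - \frac{52}{5}$ ($M = - \frac{13 \cdot 1 \cdot 4}{5} = \left(- \frac{13}{5}\right) 4 = - \frac{52}{5} \approx -10.4$)
$H M - \frac{1}{-102} = \left(-40\right) \left(- \frac{52}{5}\right) - \frac{1}{-102} = 416 - - \frac{1}{102} = 416 + \frac{1}{102} = \frac{42433}{102}$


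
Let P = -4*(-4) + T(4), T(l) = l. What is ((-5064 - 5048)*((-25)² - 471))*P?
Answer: -31144960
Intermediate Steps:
P = 20 (P = -4*(-4) + 4 = 16 + 4 = 20)
((-5064 - 5048)*((-25)² - 471))*P = ((-5064 - 5048)*((-25)² - 471))*20 = -10112*(625 - 471)*20 = -10112*154*20 = -1557248*20 = -31144960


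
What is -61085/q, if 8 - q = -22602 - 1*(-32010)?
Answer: 12217/1880 ≈ 6.4984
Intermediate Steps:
q = -9400 (q = 8 - (-22602 - 1*(-32010)) = 8 - (-22602 + 32010) = 8 - 1*9408 = 8 - 9408 = -9400)
-61085/q = -61085/(-9400) = -61085*(-1/9400) = 12217/1880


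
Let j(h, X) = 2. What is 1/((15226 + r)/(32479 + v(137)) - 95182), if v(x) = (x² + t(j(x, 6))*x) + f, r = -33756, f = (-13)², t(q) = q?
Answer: -51691/4920071292 ≈ -1.0506e-5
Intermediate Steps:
f = 169
v(x) = 169 + x² + 2*x (v(x) = (x² + 2*x) + 169 = 169 + x² + 2*x)
1/((15226 + r)/(32479 + v(137)) - 95182) = 1/((15226 - 33756)/(32479 + (169 + 137² + 2*137)) - 95182) = 1/(-18530/(32479 + (169 + 18769 + 274)) - 95182) = 1/(-18530/(32479 + 19212) - 95182) = 1/(-18530/51691 - 95182) = 1/(-4920071292/51691) = -51691/4920071292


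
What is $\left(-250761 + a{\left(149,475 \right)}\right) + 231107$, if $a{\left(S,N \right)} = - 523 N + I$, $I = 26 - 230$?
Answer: $-268283$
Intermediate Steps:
$I = -204$ ($I = 26 - 230 = -204$)
$a{\left(S,N \right)} = -204 - 523 N$ ($a{\left(S,N \right)} = - 523 N - 204 = -204 - 523 N$)
$\left(-250761 + a{\left(149,475 \right)}\right) + 231107 = \left(-250761 - 248629\right) + 231107 = -499390 + 231107 = -268283$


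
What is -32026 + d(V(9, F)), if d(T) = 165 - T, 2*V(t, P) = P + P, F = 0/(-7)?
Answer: -31861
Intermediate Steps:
F = 0 (F = 0*(-⅐) = 0)
V(t, P) = P (V(t, P) = (P + P)/2 = (2*P)/2 = P)
-32026 + d(V(9, F)) = -32026 + (165 - 1*0) = -32026 + (165 + 0) = -32026 + 165 = -31861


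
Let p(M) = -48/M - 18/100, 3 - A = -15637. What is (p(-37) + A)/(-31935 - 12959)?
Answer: -28936067/83053900 ≈ -0.34840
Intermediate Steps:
A = 15640 (A = 3 - 1*(-15637) = 3 + 15637 = 15640)
p(M) = -9/50 - 48/M (p(M) = -48/M - 18*1/100 = -48/M - 9/50 = -9/50 - 48/M)
(p(-37) + A)/(-31935 - 12959) = ((-9/50 - 48/(-37)) + 15640)/(-31935 - 12959) = ((-9/50 - 48*(-1/37)) + 15640)/(-44894) = ((-9/50 + 48/37) + 15640)*(-1/44894) = (2067/1850 + 15640)*(-1/44894) = (28936067/1850)*(-1/44894) = -28936067/83053900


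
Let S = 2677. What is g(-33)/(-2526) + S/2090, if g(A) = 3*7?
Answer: 559851/439945 ≈ 1.2725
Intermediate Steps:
g(A) = 21
g(-33)/(-2526) + S/2090 = 21/(-2526) + 2677/2090 = 21*(-1/2526) + 2677*(1/2090) = -7/842 + 2677/2090 = 559851/439945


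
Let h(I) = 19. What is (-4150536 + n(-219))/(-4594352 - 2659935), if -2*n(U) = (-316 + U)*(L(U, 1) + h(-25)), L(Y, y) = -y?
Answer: 4145721/7254287 ≈ 0.57149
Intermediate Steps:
n(U) = 2844 - 9*U (n(U) = -(-316 + U)*(-1*1 + 19)/2 = -(-316 + U)*(-1 + 19)/2 = -(-316 + U)*18/2 = -(-5688 + 18*U)/2 = 2844 - 9*U)
(-4150536 + n(-219))/(-4594352 - 2659935) = (-4150536 + (2844 - 9*(-219)))/(-4594352 - 2659935) = (-4150536 + (2844 + 1971))/(-7254287) = (-4150536 + 4815)*(-1/7254287) = -4145721*(-1/7254287) = 4145721/7254287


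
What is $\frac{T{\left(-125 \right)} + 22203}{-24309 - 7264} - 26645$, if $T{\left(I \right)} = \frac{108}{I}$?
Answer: $- \frac{105160598392}{3946625} \approx -26646.0$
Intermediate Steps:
$\frac{T{\left(-125 \right)} + 22203}{-24309 - 7264} - 26645 = \frac{\frac{108}{-125} + 22203}{-24309 - 7264} - 26645 = \frac{108 \left(- \frac{1}{125}\right) + 22203}{-31573} - 26645 = \left(- \frac{108}{125} + 22203\right) \left(- \frac{1}{31573}\right) - 26645 = \frac{2775267}{125} \left(- \frac{1}{31573}\right) - 26645 = - \frac{2775267}{3946625} - 26645 = - \frac{105160598392}{3946625}$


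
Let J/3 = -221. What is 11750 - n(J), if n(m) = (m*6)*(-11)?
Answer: -32008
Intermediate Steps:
J = -663 (J = 3*(-221) = -663)
n(m) = -66*m (n(m) = (6*m)*(-11) = -66*m)
11750 - n(J) = 11750 - (-66)*(-663) = 11750 - 1*43758 = 11750 - 43758 = -32008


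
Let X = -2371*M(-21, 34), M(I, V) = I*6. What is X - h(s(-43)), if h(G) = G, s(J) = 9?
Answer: 298737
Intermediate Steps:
M(I, V) = 6*I
X = 298746 (X = -14226*(-21) = -2371*(-126) = 298746)
X - h(s(-43)) = 298746 - 1*9 = 298746 - 9 = 298737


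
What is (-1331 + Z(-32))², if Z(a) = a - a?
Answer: 1771561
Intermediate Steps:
Z(a) = 0
(-1331 + Z(-32))² = (-1331 + 0)² = (-1331)² = 1771561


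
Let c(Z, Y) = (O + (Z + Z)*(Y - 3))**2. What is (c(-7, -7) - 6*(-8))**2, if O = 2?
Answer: 408524944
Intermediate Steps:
c(Z, Y) = (2 + 2*Z*(-3 + Y))**2 (c(Z, Y) = (2 + (Z + Z)*(Y - 3))**2 = (2 + (2*Z)*(-3 + Y))**2 = (2 + 2*Z*(-3 + Y))**2)
(c(-7, -7) - 6*(-8))**2 = (4*(1 - 3*(-7) - 7*(-7))**2 - 6*(-8))**2 = (4*(1 + 21 + 49)**2 + 48)**2 = (4*71**2 + 48)**2 = (4*5041 + 48)**2 = (20164 + 48)**2 = 20212**2 = 408524944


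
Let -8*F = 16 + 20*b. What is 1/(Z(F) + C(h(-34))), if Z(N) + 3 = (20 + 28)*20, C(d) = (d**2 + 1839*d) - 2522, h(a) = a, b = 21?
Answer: -1/62935 ≈ -1.5889e-5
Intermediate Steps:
F = -109/2 (F = -(16 + 20*21)/8 = -(16 + 420)/8 = -1/8*436 = -109/2 ≈ -54.500)
C(d) = -2522 + d**2 + 1839*d
Z(N) = 957 (Z(N) = -3 + (20 + 28)*20 = -3 + 48*20 = -3 + 960 = 957)
1/(Z(F) + C(h(-34))) = 1/(957 + (-2522 + (-34)**2 + 1839*(-34))) = 1/(957 + (-2522 + 1156 - 62526)) = 1/(957 - 63892) = 1/(-62935) = -1/62935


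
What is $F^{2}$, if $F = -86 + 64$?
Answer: $484$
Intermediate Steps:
$F = -22$
$F^{2} = \left(-22\right)^{2} = 484$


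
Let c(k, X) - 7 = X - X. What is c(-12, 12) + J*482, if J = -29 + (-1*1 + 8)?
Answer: -10597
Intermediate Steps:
c(k, X) = 7 (c(k, X) = 7 + (X - X) = 7 + 0 = 7)
J = -22 (J = -29 + (-1 + 8) = -29 + 7 = -22)
c(-12, 12) + J*482 = 7 - 22*482 = 7 - 10604 = -10597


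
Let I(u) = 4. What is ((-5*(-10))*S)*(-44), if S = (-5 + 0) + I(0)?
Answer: 2200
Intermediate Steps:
S = -1 (S = (-5 + 0) + 4 = -5 + 4 = -1)
((-5*(-10))*S)*(-44) = (-5*(-10)*(-1))*(-44) = (50*(-1))*(-44) = -50*(-44) = 2200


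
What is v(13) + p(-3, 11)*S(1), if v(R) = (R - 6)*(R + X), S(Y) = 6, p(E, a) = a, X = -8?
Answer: 101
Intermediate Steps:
v(R) = (-8 + R)*(-6 + R) (v(R) = (R - 6)*(R - 8) = (-6 + R)*(-8 + R) = (-8 + R)*(-6 + R))
v(13) + p(-3, 11)*S(1) = (48 + 13² - 14*13) + 11*6 = (48 + 169 - 182) + 66 = 35 + 66 = 101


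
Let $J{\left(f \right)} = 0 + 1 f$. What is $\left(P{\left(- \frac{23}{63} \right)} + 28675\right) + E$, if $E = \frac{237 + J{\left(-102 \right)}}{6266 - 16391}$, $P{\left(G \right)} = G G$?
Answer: $\frac{2845288777}{99225} \approx 28675.0$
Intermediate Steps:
$P{\left(G \right)} = G^{2}$
$J{\left(f \right)} = f$ ($J{\left(f \right)} = 0 + f = f$)
$E = - \frac{1}{75}$ ($E = \frac{237 - 102}{6266 - 16391} = \frac{135}{-10125} = 135 \left(- \frac{1}{10125}\right) = - \frac{1}{75} \approx -0.013333$)
$\left(P{\left(- \frac{23}{63} \right)} + 28675\right) + E = \left(\left(- \frac{23}{63}\right)^{2} + 28675\right) - \frac{1}{75} = \left(\frac{529}{3969} + 28675\right) - \frac{1}{75} = \frac{113811604}{3969} - \frac{1}{75} = \frac{2845288777}{99225}$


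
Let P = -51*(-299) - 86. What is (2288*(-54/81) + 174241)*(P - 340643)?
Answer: -168646485560/3 ≈ -5.6215e+10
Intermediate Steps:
P = 15163 (P = 15249 - 86 = 15163)
(2288*(-54/81) + 174241)*(P - 340643) = (2288*(-54/81) + 174241)*(15163 - 340643) = (2288*(-54*1/81) + 174241)*(-325480) = (2288*(-⅔) + 174241)*(-325480) = (-4576/3 + 174241)*(-325480) = (518147/3)*(-325480) = -168646485560/3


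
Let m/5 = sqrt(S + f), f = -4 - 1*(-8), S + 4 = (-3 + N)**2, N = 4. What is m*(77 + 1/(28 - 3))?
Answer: 1926/5 ≈ 385.20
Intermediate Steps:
S = -3 (S = -4 + (-3 + 4)**2 = -4 + 1**2 = -4 + 1 = -3)
f = 4 (f = -4 + 8 = 4)
m = 5 (m = 5*sqrt(-3 + 4) = 5*sqrt(1) = 5*1 = 5)
m*(77 + 1/(28 - 3)) = 5*(77 + 1/(28 - 3)) = 5*(77 + 1/25) = 5*(1926/25) = 1926/5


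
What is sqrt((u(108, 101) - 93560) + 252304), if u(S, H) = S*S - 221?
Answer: sqrt(170187) ≈ 412.54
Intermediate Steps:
u(S, H) = -221 + S**2 (u(S, H) = S**2 - 221 = -221 + S**2)
sqrt((u(108, 101) - 93560) + 252304) = sqrt(((-221 + 108**2) - 93560) + 252304) = sqrt(((-221 + 11664) - 93560) + 252304) = sqrt((11443 - 93560) + 252304) = sqrt(-82117 + 252304) = sqrt(170187)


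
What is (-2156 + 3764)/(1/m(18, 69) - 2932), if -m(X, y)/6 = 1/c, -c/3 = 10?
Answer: -1608/2927 ≈ -0.54937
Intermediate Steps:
c = -30 (c = -3*10 = -30)
m(X, y) = ⅕ (m(X, y) = -6/(-30) = -6*(-1/30) = ⅕)
(-2156 + 3764)/(1/m(18, 69) - 2932) = (-2156 + 3764)/(1/(⅕) - 2932) = 1608/(5 - 2932) = 1608/(-2927) = 1608*(-1/2927) = -1608/2927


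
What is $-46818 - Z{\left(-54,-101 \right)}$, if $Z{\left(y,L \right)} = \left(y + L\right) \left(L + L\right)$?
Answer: $-78128$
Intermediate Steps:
$Z{\left(y,L \right)} = 2 L \left(L + y\right)$ ($Z{\left(y,L \right)} = \left(L + y\right) 2 L = 2 L \left(L + y\right)$)
$-46818 - Z{\left(-54,-101 \right)} = -46818 - 2 \left(-101\right) \left(-101 - 54\right) = -46818 - 2 \left(-101\right) \left(-155\right) = -46818 - 31310 = -78128$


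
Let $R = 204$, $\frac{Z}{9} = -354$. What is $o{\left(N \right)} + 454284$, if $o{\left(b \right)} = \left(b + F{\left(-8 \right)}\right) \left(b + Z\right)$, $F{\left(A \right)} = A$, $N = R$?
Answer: $-130188$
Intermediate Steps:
$Z = -3186$ ($Z = 9 \left(-354\right) = -3186$)
$N = 204$
$o{\left(b \right)} = \left(-3186 + b\right) \left(-8 + b\right)$ ($o{\left(b \right)} = \left(b - 8\right) \left(b - 3186\right) = \left(-8 + b\right) \left(-3186 + b\right) = \left(-3186 + b\right) \left(-8 + b\right)$)
$o{\left(N \right)} + 454284 = \left(25488 + 204^{2} - 651576\right) + 454284 = \left(25488 + 41616 - 651576\right) + 454284 = -584472 + 454284 = -130188$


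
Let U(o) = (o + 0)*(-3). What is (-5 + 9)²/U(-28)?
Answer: 4/21 ≈ 0.19048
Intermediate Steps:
U(o) = -3*o (U(o) = o*(-3) = -3*o)
(-5 + 9)²/U(-28) = (-5 + 9)²/((-3*(-28))) = 4²/84 = 16*(1/84) = 4/21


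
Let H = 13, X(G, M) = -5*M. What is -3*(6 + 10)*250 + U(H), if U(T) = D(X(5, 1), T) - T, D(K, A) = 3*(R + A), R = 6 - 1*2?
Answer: -11962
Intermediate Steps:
R = 4 (R = 6 - 2 = 4)
D(K, A) = 12 + 3*A (D(K, A) = 3*(4 + A) = 12 + 3*A)
U(T) = 12 + 2*T (U(T) = (12 + 3*T) - T = 12 + 2*T)
-3*(6 + 10)*250 + U(H) = -3*(6 + 10)*250 + (12 + 2*13) = -3*16*250 + (12 + 26) = -48*250 + 38 = -12000 + 38 = -11962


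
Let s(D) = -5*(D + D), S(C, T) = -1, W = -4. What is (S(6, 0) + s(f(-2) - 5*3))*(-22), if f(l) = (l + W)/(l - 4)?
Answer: -3058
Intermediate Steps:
f(l) = 1 (f(l) = (l - 4)/(l - 4) = (-4 + l)/(-4 + l) = 1)
s(D) = -10*D
(S(6, 0) + s(f(-2) - 5*3))*(-22) = (-1 - 10*(1 - 5*3))*(-22) = (-1 - 10*(1 - 15))*(-22) = (-1 - 10*(-14))*(-22) = (-1 + 140)*(-22) = 139*(-22) = -3058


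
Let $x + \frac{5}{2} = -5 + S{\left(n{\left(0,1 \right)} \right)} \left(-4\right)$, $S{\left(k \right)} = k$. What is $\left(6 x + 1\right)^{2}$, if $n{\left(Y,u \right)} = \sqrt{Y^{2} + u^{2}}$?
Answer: $4624$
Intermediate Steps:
$x = - \frac{23}{2}$ ($x = - \frac{5}{2} - \left(5 - \sqrt{0^{2} + 1^{2}} \left(-4\right)\right) = - \frac{5}{2} - \left(5 - \sqrt{0 + 1} \left(-4\right)\right) = - \frac{5}{2} - \left(5 - \sqrt{1} \left(-4\right)\right) = - \frac{5}{2} + \left(-5 + 1 \left(-4\right)\right) = - \frac{5}{2} - 9 = - \frac{23}{2} \approx -11.5$)
$\left(6 x + 1\right)^{2} = \left(6 \left(- \frac{23}{2}\right) + 1\right)^{2} = \left(-69 + 1\right)^{2} = \left(-68\right)^{2} = 4624$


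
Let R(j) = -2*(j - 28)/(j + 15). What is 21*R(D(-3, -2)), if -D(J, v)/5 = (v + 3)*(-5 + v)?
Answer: -147/25 ≈ -5.8800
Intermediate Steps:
D(J, v) = -5*(-5 + v)*(3 + v) (D(J, v) = -5*(v + 3)*(-5 + v) = -5*(3 + v)*(-5 + v) = -5*(-5 + v)*(3 + v))
R(j) = -2*(-28 + j)/(15 + j)
21*R(D(-3, -2)) = 21*(2*(28 - (75 - 5*(-2)² + 10*(-2)))/(15 + (75 - 5*(-2)² + 10*(-2)))) = 21*(2*(28 - (75 - 5*4 - 20))/(15 + (75 - 5*4 - 20))) = 21*(2*(28 - (75 - 20 - 20))/(15 + (75 - 20 - 20))) = 21*(2*(28 - 1*35)/(15 + 35)) = 21*(2*(28 - 35)/50) = 21*(2*(1/50)*(-7)) = 21*(-7/25) = -147/25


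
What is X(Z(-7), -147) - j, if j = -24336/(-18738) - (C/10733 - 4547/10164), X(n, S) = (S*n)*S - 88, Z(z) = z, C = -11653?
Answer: -1909797965240031/12618101188 ≈ -1.5135e+5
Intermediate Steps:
X(n, S) = -88 + n*S² (X(n, S) = n*S² - 88 = -88 + n*S²)
j = 35732335043/12618101188 (j = -24336/(-18738) - (-11653/10733 - 4547/10164) = -24336*(-1/18738) - (-11653*1/10733 - 4547*1/10164) = 1352/1041 - (-11653/10733 - 4547/10164) = 1352/1041 - 1*(-167244043/109090212) = 1352/1041 + 167244043/109090212 = 35732335043/12618101188 ≈ 2.8318)
X(Z(-7), -147) - j = (-88 - 7*(-147)²) - 1*35732335043/12618101188 = (-88 - 7*21609) - 35732335043/12618101188 = (-88 - 151263) - 35732335043/12618101188 = -151351 - 35732335043/12618101188 = -1909797965240031/12618101188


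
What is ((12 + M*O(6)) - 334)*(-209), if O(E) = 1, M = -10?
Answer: 69388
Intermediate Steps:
((12 + M*O(6)) - 334)*(-209) = ((12 - 10*1) - 334)*(-209) = ((12 - 10) - 334)*(-209) = (2 - 334)*(-209) = -332*(-209) = 69388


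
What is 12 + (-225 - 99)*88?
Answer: -28500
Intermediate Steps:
12 + (-225 - 99)*88 = 12 - 324*88 = 12 - 28512 = -28500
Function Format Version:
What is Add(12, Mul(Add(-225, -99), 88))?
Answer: -28500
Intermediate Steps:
Add(12, Mul(Add(-225, -99), 88)) = Add(12, Mul(-324, 88)) = Add(12, -28512) = -28500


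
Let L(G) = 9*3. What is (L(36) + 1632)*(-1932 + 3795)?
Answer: 3090717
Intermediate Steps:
L(G) = 27
(L(36) + 1632)*(-1932 + 3795) = (27 + 1632)*(-1932 + 3795) = 1659*1863 = 3090717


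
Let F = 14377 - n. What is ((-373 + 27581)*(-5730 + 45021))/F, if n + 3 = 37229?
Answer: -1069029528/22849 ≈ -46787.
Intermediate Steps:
n = 37226 (n = -3 + 37229 = 37226)
F = -22849 (F = 14377 - 1*37226 = 14377 - 37226 = -22849)
((-373 + 27581)*(-5730 + 45021))/F = ((-373 + 27581)*(-5730 + 45021))/(-22849) = (27208*39291)*(-1/22849) = 1069029528*(-1/22849) = -1069029528/22849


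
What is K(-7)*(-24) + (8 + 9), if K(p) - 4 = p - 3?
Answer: 161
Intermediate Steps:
K(p) = 1 + p (K(p) = 4 + (p - 3) = 4 + (-3 + p) = 1 + p)
K(-7)*(-24) + (8 + 9) = (1 - 7)*(-24) + (8 + 9) = -6*(-24) + 17 = 144 + 17 = 161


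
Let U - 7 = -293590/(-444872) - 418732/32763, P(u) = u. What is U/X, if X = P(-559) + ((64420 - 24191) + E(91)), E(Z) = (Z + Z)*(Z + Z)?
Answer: -37317931891/530498698606392 ≈ -7.0345e-5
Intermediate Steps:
E(Z) = 4*Z² (E(Z) = (2*Z)*(2*Z) = 4*Z²)
X = 72794 (X = -559 + ((64420 - 24191) + 4*91²) = -559 + (40229 + 4*8281) = -559 + (40229 + 33124) = -559 + 73353 = 72794)
U = -37317931891/7287670668 (U = 7 + (-293590/(-444872) - 418732/32763) = 7 + (-293590*(-1/444872) - 418732*1/32763) = 7 + (146795/222436 - 418732/32763) = 7 - 88331626567/7287670668 = -37317931891/7287670668 ≈ -5.1207)
U/X = -37317931891/7287670668/72794 = -37317931891/7287670668*1/72794 = -37317931891/530498698606392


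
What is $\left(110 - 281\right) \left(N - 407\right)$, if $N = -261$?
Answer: $114228$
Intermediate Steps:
$\left(110 - 281\right) \left(N - 407\right) = \left(110 - 281\right) \left(-261 - 407\right) = \left(-171\right) \left(-668\right) = 114228$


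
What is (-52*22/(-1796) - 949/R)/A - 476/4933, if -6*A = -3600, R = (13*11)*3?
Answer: -4346866487/43855356600 ≈ -0.099118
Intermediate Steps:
R = 429 (R = 143*3 = 429)
A = 600 (A = -⅙*(-3600) = 600)
(-52*22/(-1796) - 949/R)/A - 476/4933 = (-52*22/(-1796) - 949/429)/600 - 476/4933 = (-1144*(-1/1796) - 949*1/429)*(1/600) - 476*1/4933 = (286/449 - 73/33)*(1/600) - 476/4933 = -23339/14817*1/600 - 476/4933 = -23339/8890200 - 476/4933 = -4346866487/43855356600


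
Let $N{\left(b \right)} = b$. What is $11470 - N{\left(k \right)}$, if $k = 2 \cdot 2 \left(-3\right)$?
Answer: $11482$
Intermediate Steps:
$k = -12$ ($k = 4 \left(-3\right) = -12$)
$11470 - N{\left(k \right)} = 11470 - -12 = 11470 + 12 = 11482$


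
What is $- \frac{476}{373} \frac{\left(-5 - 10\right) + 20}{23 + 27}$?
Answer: $- \frac{238}{1865} \approx -0.12761$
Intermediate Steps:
$- \frac{476}{373} \frac{\left(-5 - 10\right) + 20}{23 + 27} = \left(-476\right) \frac{1}{373} \frac{\left(-5 - 10\right) + 20}{50} = - \frac{476 \left(-15 + 20\right) \frac{1}{50}}{373} = - \frac{476 \cdot 5 \cdot \frac{1}{50}}{373} = \left(- \frac{476}{373}\right) \frac{1}{10} = - \frac{238}{1865}$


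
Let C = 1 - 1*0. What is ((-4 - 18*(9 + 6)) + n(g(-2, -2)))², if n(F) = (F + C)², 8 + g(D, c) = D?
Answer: 37249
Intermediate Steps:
g(D, c) = -8 + D
C = 1 (C = 1 + 0 = 1)
n(F) = (1 + F)² (n(F) = (F + 1)² = (1 + F)²)
((-4 - 18*(9 + 6)) + n(g(-2, -2)))² = ((-4 - 18*(9 + 6)) + (1 + (-8 - 2))²)² = ((-4 - 18*15) + (1 - 10)²)² = ((-4 - 270) + (-9)²)² = (-274 + 81)² = (-193)² = 37249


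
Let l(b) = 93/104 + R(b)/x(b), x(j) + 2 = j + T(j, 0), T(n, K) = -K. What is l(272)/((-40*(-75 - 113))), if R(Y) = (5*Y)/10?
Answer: 19627/105580800 ≈ 0.00018590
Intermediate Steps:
x(j) = -2 + j (x(j) = -2 + (j - 1*0) = -2 + (j + 0) = -2 + j)
R(Y) = Y/2 (R(Y) = (5*Y)*(⅒) = Y/2)
l(b) = 93/104 + b/(2*(-2 + b)) (l(b) = 93/104 + (b/2)/(-2 + b) = 93*(1/104) + b/(2*(-2 + b)) = 93/104 + b/(2*(-2 + b)))
l(272)/((-40*(-75 - 113))) = ((-186 + 145*272)/(104*(-2 + 272)))/((-40*(-75 - 113))) = ((1/104)*(-186 + 39440)/270)/((-40*(-188))) = ((1/104)*(1/270)*39254)/7520 = (19627/14040)*(1/7520) = 19627/105580800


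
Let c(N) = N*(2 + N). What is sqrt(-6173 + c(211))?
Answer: sqrt(38770) ≈ 196.90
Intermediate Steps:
sqrt(-6173 + c(211)) = sqrt(-6173 + 211*(2 + 211)) = sqrt(-6173 + 211*213) = sqrt(-6173 + 44943) = sqrt(38770)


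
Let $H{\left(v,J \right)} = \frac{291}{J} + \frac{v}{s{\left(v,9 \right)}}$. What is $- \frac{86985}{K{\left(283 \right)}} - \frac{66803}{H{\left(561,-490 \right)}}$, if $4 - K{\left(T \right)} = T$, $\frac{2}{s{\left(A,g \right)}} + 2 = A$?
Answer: $\frac{370780680995}{1190887692} \approx 311.35$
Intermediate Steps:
$s{\left(A,g \right)} = \frac{2}{-2 + A}$
$K{\left(T \right)} = 4 - T$
$H{\left(v,J \right)} = \frac{291}{J} + v \left(-1 + \frac{v}{2}\right)$ ($H{\left(v,J \right)} = \frac{291}{J} + \frac{v}{2 \frac{1}{-2 + v}} = \frac{291}{J} + v \left(-1 + \frac{v}{2}\right)$)
$- \frac{86985}{K{\left(283 \right)}} - \frac{66803}{H{\left(561,-490 \right)}} = - \frac{86985}{4 - 283} - \frac{66803}{\frac{561^{2}}{2} - 561 + \frac{291}{-490}} = - \frac{86985}{4 - 283} - \frac{66803}{\frac{1}{2} \cdot 314721 - 561 + 291 \left(- \frac{1}{490}\right)} = - \frac{86985}{-279} - \frac{66803}{\frac{314721}{2} - 561 - \frac{291}{490}} = \left(-86985\right) \left(- \frac{1}{279}\right) - \frac{66803}{\frac{38415732}{245}} = \frac{9665}{31} - \frac{16366735}{38415732} = \frac{370780680995}{1190887692}$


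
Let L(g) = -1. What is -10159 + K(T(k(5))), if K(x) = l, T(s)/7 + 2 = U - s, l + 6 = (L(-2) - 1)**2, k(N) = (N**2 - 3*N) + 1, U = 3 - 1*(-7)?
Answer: -10161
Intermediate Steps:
U = 10 (U = 3 + 7 = 10)
k(N) = 1 + N**2 - 3*N
l = -2 (l = -6 + (-1 - 1)**2 = -6 + (-2)**2 = -6 + 4 = -2)
T(s) = 56 - 7*s (T(s) = -14 + 7*(10 - s) = -14 + (70 - 7*s) = 56 - 7*s)
K(x) = -2
-10159 + K(T(k(5))) = -10159 - 2 = -10161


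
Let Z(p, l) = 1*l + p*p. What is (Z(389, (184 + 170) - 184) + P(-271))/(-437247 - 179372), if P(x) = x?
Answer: -151220/616619 ≈ -0.24524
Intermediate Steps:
Z(p, l) = l + p²
(Z(389, (184 + 170) - 184) + P(-271))/(-437247 - 179372) = ((((184 + 170) - 184) + 389²) - 271)/(-437247 - 179372) = (((354 - 184) + 151321) - 271)/(-616619) = ((170 + 151321) - 271)*(-1/616619) = (151491 - 271)*(-1/616619) = 151220*(-1/616619) = -151220/616619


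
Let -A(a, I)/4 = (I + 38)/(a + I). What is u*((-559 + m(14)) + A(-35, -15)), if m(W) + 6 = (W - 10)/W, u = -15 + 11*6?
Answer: -5023653/175 ≈ -28707.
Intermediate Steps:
u = 51 (u = -15 + 66 = 51)
m(W) = -6 + (-10 + W)/W (m(W) = -6 + (W - 10)/W = -6 + (-10 + W)/W)
A(a, I) = -4*(38 + I)/(I + a) (A(a, I) = -4*(I + 38)/(a + I) = -4*(38 + I)/(I + a))
u*((-559 + m(14)) + A(-35, -15)) = 51*((-559 + (-5 - 10/14)) + 4*(-38 - 1*(-15))/(-15 - 35)) = 51*((-559 + (-5 - 10*1/14)) + 4*(-38 + 15)/(-50)) = 51*((-559 + (-5 - 5/7)) + 4*(-1/50)*(-23)) = 51*((-559 - 40/7) + 46/25) = 51*(-3953/7 + 46/25) = 51*(-98503/175) = -5023653/175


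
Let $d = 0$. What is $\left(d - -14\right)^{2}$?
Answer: $196$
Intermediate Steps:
$\left(d - -14\right)^{2} = \left(0 - -14\right)^{2} = \left(0 + 14\right)^{2} = 14^{2} = 196$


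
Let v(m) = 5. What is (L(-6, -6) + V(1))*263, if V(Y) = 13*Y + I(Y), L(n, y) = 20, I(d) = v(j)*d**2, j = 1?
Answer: 9994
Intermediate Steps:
I(d) = 5*d**2
V(Y) = 5*Y**2 + 13*Y (V(Y) = 13*Y + 5*Y**2 = 5*Y**2 + 13*Y)
(L(-6, -6) + V(1))*263 = (20 + 1*(13 + 5*1))*263 = (20 + 1*(13 + 5))*263 = (20 + 1*18)*263 = (20 + 18)*263 = 38*263 = 9994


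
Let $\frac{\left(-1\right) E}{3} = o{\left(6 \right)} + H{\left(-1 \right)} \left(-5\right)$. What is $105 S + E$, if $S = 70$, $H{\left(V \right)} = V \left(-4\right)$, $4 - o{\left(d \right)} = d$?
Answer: $7416$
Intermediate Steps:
$o{\left(d \right)} = 4 - d$
$H{\left(V \right)} = - 4 V$
$E = 66$ ($E = - 3 \left(\left(4 - 6\right) + \left(-4\right) \left(-1\right) \left(-5\right)\right) = - 3 \left(\left(4 - 6\right) + 4 \left(-5\right)\right) = - 3 \left(-2 - 20\right) = \left(-3\right) \left(-22\right) = 66$)
$105 S + E = 105 \cdot 70 + 66 = 7350 + 66 = 7416$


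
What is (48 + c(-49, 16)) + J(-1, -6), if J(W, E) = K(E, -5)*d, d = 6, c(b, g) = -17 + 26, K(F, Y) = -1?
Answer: 51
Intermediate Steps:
c(b, g) = 9
J(W, E) = -6 (J(W, E) = -1*6 = -6)
(48 + c(-49, 16)) + J(-1, -6) = (48 + 9) - 6 = 57 - 6 = 51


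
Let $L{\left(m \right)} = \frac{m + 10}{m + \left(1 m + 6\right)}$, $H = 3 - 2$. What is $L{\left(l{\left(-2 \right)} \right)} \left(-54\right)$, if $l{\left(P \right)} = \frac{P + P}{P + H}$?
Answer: $-54$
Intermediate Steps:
$H = 1$ ($H = 3 - 2 = 1$)
$l{\left(P \right)} = \frac{2 P}{1 + P}$ ($l{\left(P \right)} = \frac{P + P}{P + 1} = \frac{2 P}{1 + P}$)
$L{\left(m \right)} = \frac{10 + m}{6 + 2 m}$ ($L{\left(m \right)} = \frac{10 + m}{m + \left(m + 6\right)} = \frac{10 + m}{m + \left(6 + m\right)} = \frac{10 + m}{6 + 2 m}$)
$L{\left(l{\left(-2 \right)} \right)} \left(-54\right) = \frac{10 + 2 \left(-2\right) \frac{1}{1 - 2}}{2 \left(3 + 2 \left(-2\right) \frac{1}{1 - 2}\right)} \left(-54\right) = \frac{10 + 2 \left(-2\right) \frac{1}{-1}}{2 \left(3 + 2 \left(-2\right) \frac{1}{-1}\right)} \left(-54\right) = \frac{10 + 2 \left(-2\right) \left(-1\right)}{2 \left(3 + 2 \left(-2\right) \left(-1\right)\right)} \left(-54\right) = \frac{10 + 4}{2 \left(3 + 4\right)} \left(-54\right) = \frac{1}{2} \cdot \frac{1}{7} \cdot 14 \left(-54\right) = 1 \left(-54\right) = -54$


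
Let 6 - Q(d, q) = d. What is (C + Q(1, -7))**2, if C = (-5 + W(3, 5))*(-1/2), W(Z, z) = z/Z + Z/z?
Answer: 36481/900 ≈ 40.534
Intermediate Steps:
W(Z, z) = Z/z + z/Z
Q(d, q) = 6 - d
C = 41/30 (C = (-5 + (3/5 + 5/3))*(-1/2) = (-5 + 34/15)*(-1/2) = -41/15*(-1/2) = 41/30 ≈ 1.3667)
(C + Q(1, -7))**2 = (41/30 + (6 - 1*1))**2 = (41/30 + (6 - 1))**2 = (41/30 + 5)**2 = (191/30)**2 = 36481/900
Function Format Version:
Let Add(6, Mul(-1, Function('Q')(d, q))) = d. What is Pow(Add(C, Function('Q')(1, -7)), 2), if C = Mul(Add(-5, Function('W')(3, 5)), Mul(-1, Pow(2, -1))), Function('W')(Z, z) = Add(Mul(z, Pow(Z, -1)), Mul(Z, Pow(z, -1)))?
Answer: Rational(36481, 900) ≈ 40.534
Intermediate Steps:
Function('W')(Z, z) = Add(Mul(Z, Pow(z, -1)), Mul(z, Pow(Z, -1)))
Function('Q')(d, q) = Add(6, Mul(-1, d))
C = Rational(41, 30) (C = Mul(Add(-5, Add(Mul(3, Pow(5, -1)), Mul(5, Pow(3, -1)))), Mul(-1, Pow(2, -1))) = Mul(Add(-5, Add(Mul(3, Rational(1, 5)), Mul(5, Rational(1, 3)))), Mul(-1, Rational(1, 2))) = Mul(Add(-5, Add(Rational(3, 5), Rational(5, 3))), Rational(-1, 2)) = Mul(Add(-5, Rational(34, 15)), Rational(-1, 2)) = Mul(Rational(-41, 15), Rational(-1, 2)) = Rational(41, 30) ≈ 1.3667)
Pow(Add(C, Function('Q')(1, -7)), 2) = Pow(Add(Rational(41, 30), Add(6, Mul(-1, 1))), 2) = Pow(Add(Rational(41, 30), Add(6, -1)), 2) = Pow(Add(Rational(41, 30), 5), 2) = Pow(Rational(191, 30), 2) = Rational(36481, 900)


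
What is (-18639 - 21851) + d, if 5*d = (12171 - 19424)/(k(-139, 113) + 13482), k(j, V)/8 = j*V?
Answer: -22709619047/560870 ≈ -40490.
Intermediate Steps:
k(j, V) = 8*V*j (k(j, V) = 8*(j*V) = 8*(V*j) = 8*V*j)
d = 7253/560870 (d = ((12171 - 19424)/(8*113*(-139) + 13482))/5 = (-7253/(-125656 + 13482))/5 = (-7253/(-112174))/5 = (-7253*(-1/112174))/5 = (1/5)*(7253/112174) = 7253/560870 ≈ 0.012932)
(-18639 - 21851) + d = (-18639 - 21851) + 7253/560870 = -40490 + 7253/560870 = -22709619047/560870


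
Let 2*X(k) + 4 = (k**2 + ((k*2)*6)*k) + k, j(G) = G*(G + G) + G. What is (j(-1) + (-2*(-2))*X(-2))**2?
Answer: 8649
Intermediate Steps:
j(G) = G + 2*G**2 (j(G) = G*(2*G) + G = 2*G**2 + G = G + 2*G**2)
X(k) = -2 + k/2 + 13*k**2/2 (X(k) = -2 + ((k**2 + ((k*2)*6)*k) + k)/2 = -2 + ((k**2 + ((2*k)*6)*k) + k)/2 = -2 + ((k**2 + (12*k)*k) + k)/2 = -2 + ((k**2 + 12*k**2) + k)/2 = -2 + (13*k**2 + k)/2 = -2 + (k + 13*k**2)/2 = -2 + (k/2 + 13*k**2/2) = -2 + k/2 + 13*k**2/2)
(j(-1) + (-2*(-2))*X(-2))**2 = (-(1 + 2*(-1)) + (-2*(-2))*(-2 + (1/2)*(-2) + (13/2)*(-2)**2))**2 = (-(1 - 2) + 4*(-2 - 1 + (13/2)*4))**2 = (-1*(-1) + 4*(-2 - 1 + 26))**2 = (1 + 4*23)**2 = (1 + 92)**2 = 93**2 = 8649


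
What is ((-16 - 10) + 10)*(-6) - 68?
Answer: 28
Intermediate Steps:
((-16 - 10) + 10)*(-6) - 68 = (-26 + 10)*(-6) - 68 = -16*(-6) - 68 = 96 - 68 = 28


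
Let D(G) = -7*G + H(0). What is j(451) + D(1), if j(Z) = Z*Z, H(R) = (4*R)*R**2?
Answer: 203394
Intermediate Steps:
H(R) = 4*R**3
j(Z) = Z**2
D(G) = -7*G (D(G) = -7*G + 4*0**3 = -7*G + 4*0 = -7*G + 0 = -7*G)
j(451) + D(1) = 451**2 - 7*1 = 203401 - 7 = 203394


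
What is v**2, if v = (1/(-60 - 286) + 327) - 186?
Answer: 2379976225/119716 ≈ 19880.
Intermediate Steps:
v = 48785/346 (v = (1/(-346) + 327) - 186 = (-1/346 + 327) - 186 = 113141/346 - 186 = 48785/346 ≈ 141.00)
v**2 = (48785/346)**2 = 2379976225/119716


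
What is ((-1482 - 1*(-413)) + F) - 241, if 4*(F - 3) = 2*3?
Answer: -2611/2 ≈ -1305.5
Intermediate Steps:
F = 9/2 (F = 3 + (2*3)/4 = 3 + (¼)*6 = 3 + 3/2 = 9/2 ≈ 4.5000)
((-1482 - 1*(-413)) + F) - 241 = ((-1482 - 1*(-413)) + 9/2) - 241 = ((-1482 + 413) + 9/2) - 241 = (-1069 + 9/2) - 241 = -2129/2 - 241 = -2611/2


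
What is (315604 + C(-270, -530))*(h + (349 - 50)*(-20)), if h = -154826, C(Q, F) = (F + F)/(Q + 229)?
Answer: -2080962144144/41 ≈ -5.0755e+10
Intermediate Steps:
C(Q, F) = 2*F/(229 + Q) (C(Q, F) = (2*F)/(229 + Q) = 2*F/(229 + Q))
(315604 + C(-270, -530))*(h + (349 - 50)*(-20)) = (315604 + 2*(-530)/(229 - 270))*(-154826 + (349 - 50)*(-20)) = (315604 + 2*(-530)/(-41))*(-154826 + 299*(-20)) = (315604 + 2*(-530)*(-1/41))*(-154826 - 5980) = (315604 + 1060/41)*(-160806) = (12940824/41)*(-160806) = -2080962144144/41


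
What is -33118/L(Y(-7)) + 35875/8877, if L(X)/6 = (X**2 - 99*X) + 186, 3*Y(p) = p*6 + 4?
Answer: 75760771/127864308 ≈ 0.59251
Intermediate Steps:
Y(p) = 4/3 + 2*p (Y(p) = (p*6 + 4)/3 = (6*p + 4)/3 = (4 + 6*p)/3 = 4/3 + 2*p)
L(X) = 1116 - 594*X + 6*X**2 (L(X) = 6*((X**2 - 99*X) + 186) = 6*(186 + X**2 - 99*X) = 1116 - 594*X + 6*X**2)
-33118/L(Y(-7)) + 35875/8877 = -33118/(1116 - 594*(4/3 + 2*(-7)) + 6*(4/3 + 2*(-7))**2) + 35875/8877 = -33118/(1116 - 594*(4/3 - 14) + 6*(4/3 - 14)**2) + 35875*(1/8877) = -33118/(1116 - 594*(-38/3) + 6*(-38/3)**2) + 35875/8877 = -33118/(1116 + 7524 + 6*(1444/9)) + 35875/8877 = -33118/(1116 + 7524 + 2888/3) + 35875/8877 = -33118/28808/3 + 35875/8877 = -33118*3/28808 + 35875/8877 = -49677/14404 + 35875/8877 = 75760771/127864308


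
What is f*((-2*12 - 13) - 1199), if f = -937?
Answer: 1158132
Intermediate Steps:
f*((-2*12 - 13) - 1199) = -937*((-2*12 - 13) - 1199) = -937*((-24 - 13) - 1199) = -937*(-37 - 1199) = -937*(-1236) = 1158132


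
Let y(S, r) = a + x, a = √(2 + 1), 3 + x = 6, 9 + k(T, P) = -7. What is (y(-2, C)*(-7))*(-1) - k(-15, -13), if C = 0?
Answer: 37 + 7*√3 ≈ 49.124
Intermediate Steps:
k(T, P) = -16 (k(T, P) = -9 - 7 = -16)
x = 3 (x = -3 + 6 = 3)
a = √3 ≈ 1.7320
y(S, r) = 3 + √3 (y(S, r) = √3 + 3 = 3 + √3)
(y(-2, C)*(-7))*(-1) - k(-15, -13) = ((3 + √3)*(-7))*(-1) - 1*(-16) = (-21 - 7*√3)*(-1) + 16 = (21 + 7*√3) + 16 = 37 + 7*√3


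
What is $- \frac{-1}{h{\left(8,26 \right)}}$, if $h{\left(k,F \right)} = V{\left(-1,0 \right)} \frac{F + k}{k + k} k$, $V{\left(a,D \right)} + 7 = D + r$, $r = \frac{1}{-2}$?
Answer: $- \frac{2}{255} \approx -0.0078431$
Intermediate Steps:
$r = - \frac{1}{2} \approx -0.5$
$V{\left(a,D \right)} = - \frac{15}{2} + D$ ($V{\left(a,D \right)} = -7 + \left(D - \frac{1}{2}\right) = -7 + \left(- \frac{1}{2} + D\right) = - \frac{15}{2} + D$)
$h{\left(k,F \right)} = - \frac{15 F}{4} - \frac{15 k}{4}$ ($h{\left(k,F \right)} = \left(- \frac{15}{2} + 0\right) \frac{F + k}{k + k} k = - \frac{15 \frac{F + k}{2 k}}{2} k = - \frac{15 \left(F + k\right)}{4 k} k = - \frac{15 F}{4} - \frac{15 k}{4}$)
$- \frac{-1}{h{\left(8,26 \right)}} = - \frac{-1}{\left(- \frac{15}{4}\right) 26 - 30} = - \frac{-1}{- \frac{195}{2} - 30} = - \frac{-1}{- \frac{255}{2}} = - \frac{\left(-1\right) \left(-2\right)}{255} = \left(-1\right) \frac{2}{255} = - \frac{2}{255}$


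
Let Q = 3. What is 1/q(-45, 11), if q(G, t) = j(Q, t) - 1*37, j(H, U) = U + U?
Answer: -1/15 ≈ -0.066667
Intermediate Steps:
j(H, U) = 2*U
q(G, t) = -37 + 2*t (q(G, t) = 2*t - 1*37 = 2*t - 37 = -37 + 2*t)
1/q(-45, 11) = 1/(-37 + 2*11) = 1/(-37 + 22) = 1/(-15) = -1/15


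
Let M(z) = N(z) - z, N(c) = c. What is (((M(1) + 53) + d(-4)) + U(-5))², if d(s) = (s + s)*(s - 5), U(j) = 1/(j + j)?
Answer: 1560001/100 ≈ 15600.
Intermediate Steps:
U(j) = 1/(2*j)
M(z) = 0 (M(z) = z - z = 0)
d(s) = 2*s*(-5 + s) (d(s) = (2*s)*(-5 + s) = 2*s*(-5 + s))
(((M(1) + 53) + d(-4)) + U(-5))² = (((0 + 53) + 2*(-4)*(-5 - 4)) + (½)/(-5))² = ((53 + 2*(-4)*(-9)) + (½)*(-⅕))² = ((53 + 72) - ⅒)² = (125 - ⅒)² = (1249/10)² = 1560001/100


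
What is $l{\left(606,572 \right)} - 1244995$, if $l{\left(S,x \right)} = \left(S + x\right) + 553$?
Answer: $-1243264$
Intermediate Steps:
$l{\left(S,x \right)} = 553 + S + x$
$l{\left(606,572 \right)} - 1244995 = \left(553 + 606 + 572\right) - 1244995 = 1731 - 1244995 = -1243264$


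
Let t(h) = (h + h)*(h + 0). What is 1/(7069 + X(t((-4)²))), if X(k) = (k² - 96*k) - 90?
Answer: 1/219971 ≈ 4.5461e-6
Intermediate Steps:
t(h) = 2*h² (t(h) = (2*h)*h = 2*h²)
X(k) = -90 + k² - 96*k
1/(7069 + X(t((-4)²))) = 1/(7069 + (-90 + (2*((-4)²)²)² - 192*((-4)²)²)) = 1/(7069 + (-90 + (2*16²)² - 192*16²)) = 1/(7069 + (-90 + (2*256)² - 192*256)) = 1/(7069 + (-90 + 512² - 96*512)) = 1/(7069 + (-90 + 262144 - 49152)) = 1/(7069 + 212902) = 1/219971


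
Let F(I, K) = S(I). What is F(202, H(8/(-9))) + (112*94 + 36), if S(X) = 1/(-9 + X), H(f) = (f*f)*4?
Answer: 2038853/193 ≈ 10564.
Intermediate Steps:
H(f) = 4*f**2 (H(f) = f**2*4 = 4*f**2)
F(I, K) = 1/(-9 + I)
F(202, H(8/(-9))) + (112*94 + 36) = 1/(-9 + 202) + (112*94 + 36) = 1/193 + (10528 + 36) = 1/193 + 10564 = 2038853/193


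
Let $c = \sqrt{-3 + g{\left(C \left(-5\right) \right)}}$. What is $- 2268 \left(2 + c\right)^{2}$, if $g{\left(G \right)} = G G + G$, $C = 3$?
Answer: $-478548 - 27216 \sqrt{23} \approx -6.0907 \cdot 10^{5}$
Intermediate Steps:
$g{\left(G \right)} = G + G^{2}$ ($g{\left(G \right)} = G^{2} + G = G + G^{2}$)
$c = 3 \sqrt{23}$ ($c = \sqrt{-3 + 3 \left(-5\right) \left(1 + 3 \left(-5\right)\right)} = \sqrt{-3 - 15 \left(1 - 15\right)} = \sqrt{-3 - -210} = \sqrt{-3 + 210} = \sqrt{207} = 3 \sqrt{23} \approx 14.387$)
$- 2268 \left(2 + c\right)^{2} = - 2268 \left(2 + 3 \sqrt{23}\right)^{2}$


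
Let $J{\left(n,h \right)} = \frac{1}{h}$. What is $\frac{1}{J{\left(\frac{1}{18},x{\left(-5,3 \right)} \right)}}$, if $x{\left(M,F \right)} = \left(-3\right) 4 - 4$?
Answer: $-16$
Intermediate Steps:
$x{\left(M,F \right)} = -16$ ($x{\left(M,F \right)} = -12 - 4 = -16$)
$\frac{1}{J{\left(\frac{1}{18},x{\left(-5,3 \right)} \right)}} = \frac{1}{\frac{1}{-16}} = \frac{1}{- \frac{1}{16}} = -16$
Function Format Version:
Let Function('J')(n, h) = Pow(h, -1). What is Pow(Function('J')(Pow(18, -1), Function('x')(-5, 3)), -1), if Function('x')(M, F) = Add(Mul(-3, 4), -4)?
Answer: -16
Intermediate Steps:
Function('x')(M, F) = -16 (Function('x')(M, F) = Add(-12, -4) = -16)
Pow(Function('J')(Pow(18, -1), Function('x')(-5, 3)), -1) = Pow(Pow(-16, -1), -1) = Pow(Rational(-1, 16), -1) = -16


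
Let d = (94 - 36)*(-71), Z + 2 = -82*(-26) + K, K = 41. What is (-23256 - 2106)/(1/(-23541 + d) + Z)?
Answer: -116914593/10007948 ≈ -11.682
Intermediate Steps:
Z = 2171 (Z = -2 + (-82*(-26) + 41) = -2 + (2132 + 41) = -2 + 2173 = 2171)
d = -4118 (d = 58*(-71) = -4118)
(-23256 - 2106)/(1/(-23541 + d) + Z) = (-23256 - 2106)/(1/(-23541 - 4118) + 2171) = -25362/(1/(-27659) + 2171) = -25362/(-1/27659 + 2171) = -25362/60047688/27659 = -25362*27659/60047688 = -116914593/10007948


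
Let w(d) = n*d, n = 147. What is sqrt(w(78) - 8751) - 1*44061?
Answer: -44061 + sqrt(2715) ≈ -44009.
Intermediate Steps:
w(d) = 147*d
sqrt(w(78) - 8751) - 1*44061 = sqrt(147*78 - 8751) - 1*44061 = sqrt(11466 - 8751) - 44061 = sqrt(2715) - 44061 = -44061 + sqrt(2715)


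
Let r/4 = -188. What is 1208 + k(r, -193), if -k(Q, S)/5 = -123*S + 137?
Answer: -118172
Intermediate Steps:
r = -752 (r = 4*(-188) = -752)
k(Q, S) = -685 + 615*S (k(Q, S) = -5*(-123*S + 137) = -5*(137 - 123*S) = -685 + 615*S)
1208 + k(r, -193) = 1208 + (-685 + 615*(-193)) = 1208 + (-685 - 118695) = 1208 - 119380 = -118172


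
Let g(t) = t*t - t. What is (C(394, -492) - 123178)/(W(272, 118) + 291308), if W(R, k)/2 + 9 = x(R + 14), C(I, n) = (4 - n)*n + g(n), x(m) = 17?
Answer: -62327/145662 ≈ -0.42789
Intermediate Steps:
g(t) = t**2 - t
C(I, n) = n*(-1 + n) + n*(4 - n) (C(I, n) = (4 - n)*n + n*(-1 + n) = n*(4 - n) + n*(-1 + n) = n*(-1 + n) + n*(4 - n))
W(R, k) = 16 (W(R, k) = -18 + 2*17 = -18 + 34 = 16)
(C(394, -492) - 123178)/(W(272, 118) + 291308) = (3*(-492) - 123178)/(16 + 291308) = (-1476 - 123178)/291324 = -124654*1/291324 = -62327/145662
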